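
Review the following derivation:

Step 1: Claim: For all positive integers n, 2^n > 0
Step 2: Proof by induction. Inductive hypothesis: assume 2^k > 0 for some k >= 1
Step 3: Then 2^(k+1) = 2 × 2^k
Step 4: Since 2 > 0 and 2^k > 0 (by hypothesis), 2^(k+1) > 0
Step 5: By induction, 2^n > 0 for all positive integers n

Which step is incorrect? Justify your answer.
Step 5: By induction, 2^n > 0 for all positive integers n

Step 5 concludes the proof by induction, but no base case was ever established. A valid induction proof requires: (1) a base case proving 2^1 > 0, and (2) an inductive step showing IF 2^k > 0 THEN 2^(k+1) > 0. Steps 2-4 correctly establish the inductive step, but without the base case the conclusion in step 5 does not follow.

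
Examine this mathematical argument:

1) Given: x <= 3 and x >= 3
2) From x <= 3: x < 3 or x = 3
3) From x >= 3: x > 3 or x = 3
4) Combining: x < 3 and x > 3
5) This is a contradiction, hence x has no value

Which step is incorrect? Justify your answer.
Step 4: Combining: x < 3 and x > 3

Step 4 incorrectly combines the conditions. From x <= 3 and x >= 3, the intersection is x = 3. The error treats the 'or' cases as 'and' requirements. The correct conclusion is that x = 3 is the unique solution, not that no solution exists.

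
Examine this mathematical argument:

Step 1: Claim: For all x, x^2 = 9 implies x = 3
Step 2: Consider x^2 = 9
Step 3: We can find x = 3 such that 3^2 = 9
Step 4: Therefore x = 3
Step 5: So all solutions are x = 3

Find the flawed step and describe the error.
Step 4: Therefore x = 3

Step 4 incorrectly concludes that x = 3 is the only solution. The proof shows that x = 3 is A solution (existence), but does not show it is the ONLY solution (uniqueness). In fact, x = -3 is also a solution since (-3)^2 = 9. Finding one solution doesn't prove there are no others.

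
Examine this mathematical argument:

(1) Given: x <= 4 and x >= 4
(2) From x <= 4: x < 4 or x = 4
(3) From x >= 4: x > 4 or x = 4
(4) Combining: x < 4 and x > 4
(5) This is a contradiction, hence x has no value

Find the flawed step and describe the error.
Step 4: Combining: x < 4 and x > 4

Step 4 incorrectly combines the conditions. From x <= 4 and x >= 4, the intersection is x = 4. The error treats the 'or' cases as 'and' requirements. The correct conclusion is that x = 4 is the unique solution, not that no solution exists.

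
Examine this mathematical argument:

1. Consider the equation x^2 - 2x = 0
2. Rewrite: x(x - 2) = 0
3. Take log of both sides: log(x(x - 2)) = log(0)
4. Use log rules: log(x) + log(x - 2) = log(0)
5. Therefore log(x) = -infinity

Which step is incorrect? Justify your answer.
Step 3: Take log of both sides: log(x(x - 2)) = log(0)

Step 3 takes the logarithm of both sides, resulting in log(0) on the right side. The logarithm is only defined for positive numbers; log(0) is undefined (approaches negative infinity). This operation is invalid.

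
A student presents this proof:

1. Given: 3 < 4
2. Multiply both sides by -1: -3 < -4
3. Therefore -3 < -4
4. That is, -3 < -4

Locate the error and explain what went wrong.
Step 2: Multiply both sides by -1: -3 < -4

Step 2 multiplies both sides by -1 but fails to reverse the inequality sign. When multiplying (or dividing) an inequality by a negative number, the direction must be reversed. Since 3 < 4, we should get -3 > -4, i.e., -3 > -4.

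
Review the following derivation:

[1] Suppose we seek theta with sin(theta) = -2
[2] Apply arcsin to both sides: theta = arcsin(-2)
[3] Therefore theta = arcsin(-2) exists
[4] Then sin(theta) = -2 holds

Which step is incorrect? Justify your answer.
Step 2: Apply arcsin to both sides: theta = arcsin(-2)

Step 2 applies arcsin to -2. However, arcsin(x) is only defined for x in [-1, 1] because sin(theta) can only produce values in that range. Since |-2| > 1, arcsin(-2) is undefined. There is no angle whose sine equals -2.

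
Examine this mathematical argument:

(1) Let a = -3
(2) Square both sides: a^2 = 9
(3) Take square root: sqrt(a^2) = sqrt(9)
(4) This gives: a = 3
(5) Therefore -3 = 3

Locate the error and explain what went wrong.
Step 4: This gives: a = 3

Step 4 incorrectly states that sqrt(a^2) = a. The correct identity is sqrt(a^2) = |a|. Since a = -3 < 0, we have sqrt(a^2) = |-3| = 3, not a = -3.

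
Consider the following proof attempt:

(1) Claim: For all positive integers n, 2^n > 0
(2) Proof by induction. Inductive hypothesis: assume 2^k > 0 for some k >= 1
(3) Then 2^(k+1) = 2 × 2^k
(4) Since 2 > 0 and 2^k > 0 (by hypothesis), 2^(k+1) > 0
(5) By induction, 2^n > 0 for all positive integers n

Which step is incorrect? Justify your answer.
Step 5: By induction, 2^n > 0 for all positive integers n

Step 5 concludes the proof by induction, but no base case was ever established. A valid induction proof requires: (1) a base case proving 2^1 > 0, and (2) an inductive step showing IF 2^k > 0 THEN 2^(k+1) > 0. Steps 2-4 correctly establish the inductive step, but without the base case the conclusion in step 5 does not follow.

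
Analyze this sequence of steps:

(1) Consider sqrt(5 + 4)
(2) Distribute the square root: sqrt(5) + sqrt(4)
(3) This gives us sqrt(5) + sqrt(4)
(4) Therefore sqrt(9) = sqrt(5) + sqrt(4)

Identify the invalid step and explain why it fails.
Step 2: Distribute the square root: sqrt(5) + sqrt(4)

Step 2 incorrectly 'distributes' the square root over addition. The square root function does not distribute: sqrt(a + b) ≠ sqrt(a) + sqrt(b). In fact, sqrt(5 + 4) = sqrt(9) ≈ 3.0000, while sqrt(5) + sqrt(4) ≈ 4.2361.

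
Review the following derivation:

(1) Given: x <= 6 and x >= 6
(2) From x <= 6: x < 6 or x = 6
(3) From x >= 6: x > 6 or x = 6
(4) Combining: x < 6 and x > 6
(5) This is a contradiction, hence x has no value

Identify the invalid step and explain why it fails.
Step 4: Combining: x < 6 and x > 6

Step 4 incorrectly combines the conditions. From x <= 6 and x >= 6, the intersection is x = 6. The error treats the 'or' cases as 'and' requirements. The correct conclusion is that x = 6 is the unique solution, not that no solution exists.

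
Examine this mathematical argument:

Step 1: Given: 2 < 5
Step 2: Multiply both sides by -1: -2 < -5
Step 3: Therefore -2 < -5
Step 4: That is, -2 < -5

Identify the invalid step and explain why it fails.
Step 2: Multiply both sides by -1: -2 < -5

Step 2 multiplies both sides by -1 but fails to reverse the inequality sign. When multiplying (or dividing) an inequality by a negative number, the direction must be reversed. Since 2 < 5, we should get -2 > -5, i.e., -2 > -5.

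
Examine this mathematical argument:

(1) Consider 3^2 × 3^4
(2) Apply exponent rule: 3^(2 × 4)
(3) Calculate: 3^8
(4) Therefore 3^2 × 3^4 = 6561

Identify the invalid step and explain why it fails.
Step 2: Apply exponent rule: 3^(2 × 4)

Step 2 incorrectly states that a^b × a^c = a^(b×c). The correct rule is a^b × a^c = a^(b+c). The actual value is 3^2 × 3^4 = 3^6 = 729, not 3^8 = 6561.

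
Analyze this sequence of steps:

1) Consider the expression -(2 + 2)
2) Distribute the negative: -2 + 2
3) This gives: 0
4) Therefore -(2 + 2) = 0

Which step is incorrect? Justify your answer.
Step 2: Distribute the negative: -2 + 2

Step 2 incorrectly distributes the negative sign. The correct distribution is -(2 + 2) = -2 - 2 = -4. The negative must be applied to both terms, not just the first. The error treats -(2 + 2) as -2 + 2, which equals 0 instead of -4.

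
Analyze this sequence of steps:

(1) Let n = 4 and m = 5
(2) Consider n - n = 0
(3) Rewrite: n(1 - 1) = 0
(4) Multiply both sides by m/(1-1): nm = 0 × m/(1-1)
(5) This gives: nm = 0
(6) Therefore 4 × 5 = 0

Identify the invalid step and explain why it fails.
Step 4: Multiply both sides by m/(1-1): nm = 0 × m/(1-1)

Step 4 multiplies both sides by m/(1-1). However, 1-1 = 0, so this is multiplication by m/0, which is undefined. We cannot multiply by an undefined expression.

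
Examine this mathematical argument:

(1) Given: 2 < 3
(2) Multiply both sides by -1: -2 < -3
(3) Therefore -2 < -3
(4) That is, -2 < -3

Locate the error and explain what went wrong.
Step 2: Multiply both sides by -1: -2 < -3

Step 2 multiplies both sides by -1 but fails to reverse the inequality sign. When multiplying (or dividing) an inequality by a negative number, the direction must be reversed. Since 2 < 3, we should get -2 > -3, i.e., -2 > -3.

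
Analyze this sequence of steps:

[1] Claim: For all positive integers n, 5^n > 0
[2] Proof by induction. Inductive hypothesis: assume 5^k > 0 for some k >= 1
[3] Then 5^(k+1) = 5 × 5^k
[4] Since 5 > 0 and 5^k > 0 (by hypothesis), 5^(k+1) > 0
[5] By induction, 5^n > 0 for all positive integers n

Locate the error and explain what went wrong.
Step 5: By induction, 5^n > 0 for all positive integers n

Step 5 concludes the proof by induction, but no base case was ever established. A valid induction proof requires: (1) a base case proving 5^1 > 0, and (2) an inductive step showing IF 5^k > 0 THEN 5^(k+1) > 0. Steps 2-4 correctly establish the inductive step, but without the base case the conclusion in step 5 does not follow.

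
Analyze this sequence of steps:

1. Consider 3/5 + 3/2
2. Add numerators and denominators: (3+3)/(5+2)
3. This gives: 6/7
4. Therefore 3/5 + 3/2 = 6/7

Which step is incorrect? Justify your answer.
Step 2: Add numerators and denominators: (3+3)/(5+2)

Step 2 incorrectly adds fractions by separately adding numerators and denominators. This is wrong. The correct method requires a common denominator: 3/5 + 3/2 = (3×2 + 3×5)/(5×2) = 21/10 = 21/10. The method used gives 6/7, which is different.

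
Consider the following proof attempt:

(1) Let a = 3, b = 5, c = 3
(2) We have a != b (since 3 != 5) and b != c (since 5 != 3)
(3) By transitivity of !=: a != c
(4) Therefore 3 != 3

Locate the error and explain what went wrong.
Step 3: By transitivity of !=: a != c

Step 3 incorrectly applies transitivity to the '!=' relation. Transitivity states: if a R b and b R c, then a R c. However, '!=' is not transitive. Counterexample: 3 != 5 and 5 != 3, but 3 = 3 (both equal 3). Transitivity holds for relations like <, <=, =, but not for !=.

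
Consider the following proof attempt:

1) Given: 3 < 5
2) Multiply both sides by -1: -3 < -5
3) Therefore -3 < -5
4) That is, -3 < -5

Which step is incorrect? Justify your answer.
Step 2: Multiply both sides by -1: -3 < -5

Step 2 multiplies both sides by -1 but fails to reverse the inequality sign. When multiplying (or dividing) an inequality by a negative number, the direction must be reversed. Since 3 < 5, we should get -3 > -5, i.e., -3 > -5.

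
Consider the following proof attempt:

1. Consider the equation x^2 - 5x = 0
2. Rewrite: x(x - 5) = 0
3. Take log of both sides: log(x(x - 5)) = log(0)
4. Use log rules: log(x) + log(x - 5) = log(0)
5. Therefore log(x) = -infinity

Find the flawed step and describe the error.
Step 3: Take log of both sides: log(x(x - 5)) = log(0)

Step 3 takes the logarithm of both sides, resulting in log(0) on the right side. The logarithm is only defined for positive numbers; log(0) is undefined (approaches negative infinity). This operation is invalid.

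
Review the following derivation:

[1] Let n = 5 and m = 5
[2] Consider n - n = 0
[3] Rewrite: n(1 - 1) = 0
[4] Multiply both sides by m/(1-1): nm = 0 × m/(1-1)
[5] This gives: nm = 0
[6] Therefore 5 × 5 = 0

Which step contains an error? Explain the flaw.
Step 4: Multiply both sides by m/(1-1): nm = 0 × m/(1-1)

Step 4 multiplies both sides by m/(1-1). However, 1-1 = 0, so this is multiplication by m/0, which is undefined. We cannot multiply by an undefined expression.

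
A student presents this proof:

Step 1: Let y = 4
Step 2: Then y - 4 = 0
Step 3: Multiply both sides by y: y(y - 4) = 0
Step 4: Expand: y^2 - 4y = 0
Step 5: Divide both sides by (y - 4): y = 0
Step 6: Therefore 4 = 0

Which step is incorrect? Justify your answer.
Step 5: Divide both sides by (y - 4): y = 0

Step 5 divides both sides by (y - 4). However, since y = 4, we have (y - 4) = 0. Division by zero is undefined, making this step invalid.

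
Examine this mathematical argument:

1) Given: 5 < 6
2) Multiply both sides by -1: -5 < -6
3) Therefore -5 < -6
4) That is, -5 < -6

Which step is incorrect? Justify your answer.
Step 2: Multiply both sides by -1: -5 < -6

Step 2 multiplies both sides by -1 but fails to reverse the inequality sign. When multiplying (or dividing) an inequality by a negative number, the direction must be reversed. Since 5 < 6, we should get -5 > -6, i.e., -5 > -6.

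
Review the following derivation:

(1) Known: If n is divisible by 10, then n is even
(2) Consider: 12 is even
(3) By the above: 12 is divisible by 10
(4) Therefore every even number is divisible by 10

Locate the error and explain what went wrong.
Step 3: By the above: 12 is divisible by 10

Step 3 commits the fallacy of affirming the consequent. The known fact 'divisible by 10 → even' does NOT imply 'even → divisible by 10'. That would be the converse, which is false. For example, 12 is even but 12 ÷ 10 = 1.20, which is not an integer.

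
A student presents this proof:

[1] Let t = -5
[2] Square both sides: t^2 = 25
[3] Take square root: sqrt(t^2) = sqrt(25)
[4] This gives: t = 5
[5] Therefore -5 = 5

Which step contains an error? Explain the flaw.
Step 4: This gives: t = 5

Step 4 incorrectly states that sqrt(t^2) = t. The correct identity is sqrt(t^2) = |t|. Since t = -5 < 0, we have sqrt(t^2) = |-5| = 5, not t = -5.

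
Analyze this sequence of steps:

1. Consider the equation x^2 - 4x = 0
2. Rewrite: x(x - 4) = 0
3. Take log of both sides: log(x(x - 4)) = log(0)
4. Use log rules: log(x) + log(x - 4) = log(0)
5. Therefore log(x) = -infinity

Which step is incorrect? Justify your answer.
Step 3: Take log of both sides: log(x(x - 4)) = log(0)

Step 3 takes the logarithm of both sides, resulting in log(0) on the right side. The logarithm is only defined for positive numbers; log(0) is undefined (approaches negative infinity). This operation is invalid.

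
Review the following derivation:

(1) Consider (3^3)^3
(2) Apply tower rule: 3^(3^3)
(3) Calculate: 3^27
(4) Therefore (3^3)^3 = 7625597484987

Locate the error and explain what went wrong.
Step 2: Apply tower rule: 3^(3^3)

Step 2 incorrectly states that (a^b)^c = a^(b^c). The correct rule is (a^b)^c = a^(b×c). The actual value is (3^3)^3 = 3^9 = 19683, not 3^27 = 7625597484987.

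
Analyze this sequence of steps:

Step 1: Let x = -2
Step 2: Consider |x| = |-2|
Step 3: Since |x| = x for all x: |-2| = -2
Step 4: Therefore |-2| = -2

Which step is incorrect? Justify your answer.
Step 3: Since |x| = x for all x: |-2| = -2

Step 3 incorrectly states that |x| = x for all x. The correct definition is |x| = x when x >= 0, and |x| = -x when x < 0. Since -2 < 0, we have |-2| = -(-2) = 2, not -2.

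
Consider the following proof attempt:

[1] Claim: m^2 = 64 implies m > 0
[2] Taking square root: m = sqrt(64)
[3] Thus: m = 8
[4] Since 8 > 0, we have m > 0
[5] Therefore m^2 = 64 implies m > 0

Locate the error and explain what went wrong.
Step 2: Taking square root: m = sqrt(64)

Step 2 takes the square root and assumes the positive root only. The equation m^2 = 64 actually has two solutions: m = 8 and m = -8. The proof silently assumes m > 0 without justification, then uses this assumption to conclude m > 0, which is circular. The counterexample m = -8 shows the claim is false.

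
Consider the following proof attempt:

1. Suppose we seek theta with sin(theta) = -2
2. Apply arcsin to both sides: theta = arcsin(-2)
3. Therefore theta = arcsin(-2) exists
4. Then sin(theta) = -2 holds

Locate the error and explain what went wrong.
Step 2: Apply arcsin to both sides: theta = arcsin(-2)

Step 2 applies arcsin to -2. However, arcsin(x) is only defined for x in [-1, 1] because sin(theta) can only produce values in that range. Since |-2| > 1, arcsin(-2) is undefined. There is no angle whose sine equals -2.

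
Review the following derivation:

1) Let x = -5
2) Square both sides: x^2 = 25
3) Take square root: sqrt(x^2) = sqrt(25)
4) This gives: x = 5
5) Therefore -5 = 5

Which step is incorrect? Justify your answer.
Step 4: This gives: x = 5

Step 4 incorrectly states that sqrt(x^2) = x. The correct identity is sqrt(x^2) = |x|. Since x = -5 < 0, we have sqrt(x^2) = |-5| = 5, not x = -5.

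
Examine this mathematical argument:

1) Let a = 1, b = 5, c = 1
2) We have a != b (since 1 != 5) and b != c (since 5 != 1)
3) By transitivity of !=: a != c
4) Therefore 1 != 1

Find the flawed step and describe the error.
Step 3: By transitivity of !=: a != c

Step 3 incorrectly applies transitivity to the '!=' relation. Transitivity states: if a R b and b R c, then a R c. However, '!=' is not transitive. Counterexample: 1 != 5 and 5 != 1, but 1 = 1 (both equal 1). Transitivity holds for relations like <, <=, =, but not for !=.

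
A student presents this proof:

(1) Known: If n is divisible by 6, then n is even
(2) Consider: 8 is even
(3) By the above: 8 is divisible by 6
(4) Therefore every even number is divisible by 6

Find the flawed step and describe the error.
Step 3: By the above: 8 is divisible by 6

Step 3 commits the fallacy of affirming the consequent. The known fact 'divisible by 6 → even' does NOT imply 'even → divisible by 6'. That would be the converse, which is false. For example, 8 is even but 8 ÷ 6 = 1.33, which is not an integer.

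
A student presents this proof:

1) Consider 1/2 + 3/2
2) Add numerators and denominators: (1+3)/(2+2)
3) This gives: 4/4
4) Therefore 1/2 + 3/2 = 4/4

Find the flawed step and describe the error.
Step 2: Add numerators and denominators: (1+3)/(2+2)

Step 2 incorrectly adds fractions by separately adding numerators and denominators. This is wrong. The correct method requires a common denominator: 1/2 + 3/2 = (1×2 + 3×2)/(2×2) = 8/4 = 2. The method used gives 4/4, which is different.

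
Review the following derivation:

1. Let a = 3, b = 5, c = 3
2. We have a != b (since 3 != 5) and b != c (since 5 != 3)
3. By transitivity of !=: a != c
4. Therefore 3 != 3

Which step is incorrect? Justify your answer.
Step 3: By transitivity of !=: a != c

Step 3 incorrectly applies transitivity to the '!=' relation. Transitivity states: if a R b and b R c, then a R c. However, '!=' is not transitive. Counterexample: 3 != 5 and 5 != 3, but 3 = 3 (both equal 3). Transitivity holds for relations like <, <=, =, but not for !=.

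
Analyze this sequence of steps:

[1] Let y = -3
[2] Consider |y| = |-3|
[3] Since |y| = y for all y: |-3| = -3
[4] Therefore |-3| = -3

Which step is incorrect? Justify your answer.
Step 3: Since |y| = y for all y: |-3| = -3

Step 3 incorrectly states that |y| = y for all y. The correct definition is |y| = y when y >= 0, and |y| = -y when y < 0. Since -3 < 0, we have |-3| = -(-3) = 3, not -3.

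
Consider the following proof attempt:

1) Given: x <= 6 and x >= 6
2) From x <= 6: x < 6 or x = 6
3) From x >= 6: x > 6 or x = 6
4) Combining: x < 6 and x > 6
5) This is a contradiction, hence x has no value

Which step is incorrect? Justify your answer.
Step 4: Combining: x < 6 and x > 6

Step 4 incorrectly combines the conditions. From x <= 6 and x >= 6, the intersection is x = 6. The error treats the 'or' cases as 'and' requirements. The correct conclusion is that x = 6 is the unique solution, not that no solution exists.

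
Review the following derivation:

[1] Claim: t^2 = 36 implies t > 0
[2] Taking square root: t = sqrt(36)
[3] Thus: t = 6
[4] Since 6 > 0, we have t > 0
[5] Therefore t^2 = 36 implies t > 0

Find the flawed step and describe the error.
Step 2: Taking square root: t = sqrt(36)

Step 2 takes the square root and assumes the positive root only. The equation t^2 = 36 actually has two solutions: t = 6 and t = -6. The proof silently assumes t > 0 without justification, then uses this assumption to conclude t > 0, which is circular. The counterexample t = -6 shows the claim is false.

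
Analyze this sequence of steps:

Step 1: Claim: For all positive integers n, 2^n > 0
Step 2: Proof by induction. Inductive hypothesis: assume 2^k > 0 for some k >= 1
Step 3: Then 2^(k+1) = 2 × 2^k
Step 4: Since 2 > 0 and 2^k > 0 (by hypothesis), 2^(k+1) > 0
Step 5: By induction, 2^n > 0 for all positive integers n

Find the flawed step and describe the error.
Step 5: By induction, 2^n > 0 for all positive integers n

Step 5 concludes the proof by induction, but no base case was ever established. A valid induction proof requires: (1) a base case proving 2^1 > 0, and (2) an inductive step showing IF 2^k > 0 THEN 2^(k+1) > 0. Steps 2-4 correctly establish the inductive step, but without the base case the conclusion in step 5 does not follow.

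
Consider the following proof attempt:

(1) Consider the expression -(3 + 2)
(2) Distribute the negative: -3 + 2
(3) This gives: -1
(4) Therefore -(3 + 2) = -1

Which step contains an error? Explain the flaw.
Step 2: Distribute the negative: -3 + 2

Step 2 incorrectly distributes the negative sign. The correct distribution is -(3 + 2) = -3 - 2 = -5. The negative must be applied to both terms, not just the first. The error treats -(3 + 2) as -3 + 2, which equals -1 instead of -5.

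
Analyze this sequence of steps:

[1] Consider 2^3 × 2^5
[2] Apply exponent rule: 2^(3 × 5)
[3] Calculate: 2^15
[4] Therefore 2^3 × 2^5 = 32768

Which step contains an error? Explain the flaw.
Step 2: Apply exponent rule: 2^(3 × 5)

Step 2 incorrectly states that a^b × a^c = a^(b×c). The correct rule is a^b × a^c = a^(b+c). The actual value is 2^3 × 2^5 = 2^8 = 256, not 2^15 = 32768.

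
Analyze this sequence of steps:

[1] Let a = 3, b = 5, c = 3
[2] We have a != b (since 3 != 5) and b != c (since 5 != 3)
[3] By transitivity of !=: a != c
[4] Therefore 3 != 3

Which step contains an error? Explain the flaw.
Step 3: By transitivity of !=: a != c

Step 3 incorrectly applies transitivity to the '!=' relation. Transitivity states: if a R b and b R c, then a R c. However, '!=' is not transitive. Counterexample: 3 != 5 and 5 != 3, but 3 = 3 (both equal 3). Transitivity holds for relations like <, <=, =, but not for !=.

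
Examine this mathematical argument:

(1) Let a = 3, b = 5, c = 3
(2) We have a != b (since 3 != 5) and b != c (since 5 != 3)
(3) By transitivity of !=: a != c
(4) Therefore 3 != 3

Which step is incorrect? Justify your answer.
Step 3: By transitivity of !=: a != c

Step 3 incorrectly applies transitivity to the '!=' relation. Transitivity states: if a R b and b R c, then a R c. However, '!=' is not transitive. Counterexample: 3 != 5 and 5 != 3, but 3 = 3 (both equal 3). Transitivity holds for relations like <, <=, =, but not for !=.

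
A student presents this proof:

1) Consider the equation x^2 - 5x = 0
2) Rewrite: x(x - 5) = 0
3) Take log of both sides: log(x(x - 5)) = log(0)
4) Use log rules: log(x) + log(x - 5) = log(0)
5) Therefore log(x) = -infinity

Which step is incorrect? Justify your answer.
Step 3: Take log of both sides: log(x(x - 5)) = log(0)

Step 3 takes the logarithm of both sides, resulting in log(0) on the right side. The logarithm is only defined for positive numbers; log(0) is undefined (approaches negative infinity). This operation is invalid.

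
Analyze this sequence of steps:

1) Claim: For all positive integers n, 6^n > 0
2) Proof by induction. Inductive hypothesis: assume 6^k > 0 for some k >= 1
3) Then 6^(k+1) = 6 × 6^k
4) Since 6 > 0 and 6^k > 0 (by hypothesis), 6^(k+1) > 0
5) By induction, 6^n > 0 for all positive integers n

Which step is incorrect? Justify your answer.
Step 5: By induction, 6^n > 0 for all positive integers n

Step 5 concludes the proof by induction, but no base case was ever established. A valid induction proof requires: (1) a base case proving 6^1 > 0, and (2) an inductive step showing IF 6^k > 0 THEN 6^(k+1) > 0. Steps 2-4 correctly establish the inductive step, but without the base case the conclusion in step 5 does not follow.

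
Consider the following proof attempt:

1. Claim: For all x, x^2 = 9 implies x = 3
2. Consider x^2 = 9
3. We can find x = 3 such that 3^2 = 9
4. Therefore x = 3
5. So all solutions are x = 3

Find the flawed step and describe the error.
Step 4: Therefore x = 3

Step 4 incorrectly concludes that x = 3 is the only solution. The proof shows that x = 3 is A solution (existence), but does not show it is the ONLY solution (uniqueness). In fact, x = -3 is also a solution since (-3)^2 = 9. Finding one solution doesn't prove there are no others.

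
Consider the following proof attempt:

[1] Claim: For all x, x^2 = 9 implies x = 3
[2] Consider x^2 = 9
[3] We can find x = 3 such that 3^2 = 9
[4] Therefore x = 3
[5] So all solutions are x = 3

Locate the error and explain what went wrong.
Step 4: Therefore x = 3

Step 4 incorrectly concludes that x = 3 is the only solution. The proof shows that x = 3 is A solution (existence), but does not show it is the ONLY solution (uniqueness). In fact, x = -3 is also a solution since (-3)^2 = 9. Finding one solution doesn't prove there are no others.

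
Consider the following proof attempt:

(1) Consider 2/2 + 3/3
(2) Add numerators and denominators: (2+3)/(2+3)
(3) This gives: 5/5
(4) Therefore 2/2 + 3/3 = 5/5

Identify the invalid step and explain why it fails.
Step 2: Add numerators and denominators: (2+3)/(2+3)

Step 2 incorrectly adds fractions by separately adding numerators and denominators. This is wrong. The correct method requires a common denominator: 2/2 + 3/3 = (2×3 + 3×2)/(2×3) = 12/6 = 2. The method used gives 5/5, which is different.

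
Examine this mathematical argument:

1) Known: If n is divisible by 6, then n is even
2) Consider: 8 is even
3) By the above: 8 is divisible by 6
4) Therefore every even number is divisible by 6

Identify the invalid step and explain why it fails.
Step 3: By the above: 8 is divisible by 6

Step 3 commits the fallacy of affirming the consequent. The known fact 'divisible by 6 → even' does NOT imply 'even → divisible by 6'. That would be the converse, which is false. For example, 8 is even but 8 ÷ 6 = 1.33, which is not an integer.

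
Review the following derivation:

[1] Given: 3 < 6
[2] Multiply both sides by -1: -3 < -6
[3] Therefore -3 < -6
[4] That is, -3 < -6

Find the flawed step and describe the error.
Step 2: Multiply both sides by -1: -3 < -6

Step 2 multiplies both sides by -1 but fails to reverse the inequality sign. When multiplying (or dividing) an inequality by a negative number, the direction must be reversed. Since 3 < 6, we should get -3 > -6, i.e., -3 > -6.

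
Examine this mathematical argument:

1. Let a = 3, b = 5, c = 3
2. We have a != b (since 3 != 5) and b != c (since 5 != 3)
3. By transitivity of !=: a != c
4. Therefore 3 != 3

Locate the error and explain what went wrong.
Step 3: By transitivity of !=: a != c

Step 3 incorrectly applies transitivity to the '!=' relation. Transitivity states: if a R b and b R c, then a R c. However, '!=' is not transitive. Counterexample: 3 != 5 and 5 != 3, but 3 = 3 (both equal 3). Transitivity holds for relations like <, <=, =, but not for !=.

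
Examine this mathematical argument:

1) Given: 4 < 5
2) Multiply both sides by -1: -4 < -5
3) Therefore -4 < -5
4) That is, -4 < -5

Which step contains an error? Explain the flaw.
Step 2: Multiply both sides by -1: -4 < -5

Step 2 multiplies both sides by -1 but fails to reverse the inequality sign. When multiplying (or dividing) an inequality by a negative number, the direction must be reversed. Since 4 < 5, we should get -4 > -5, i.e., -4 > -5.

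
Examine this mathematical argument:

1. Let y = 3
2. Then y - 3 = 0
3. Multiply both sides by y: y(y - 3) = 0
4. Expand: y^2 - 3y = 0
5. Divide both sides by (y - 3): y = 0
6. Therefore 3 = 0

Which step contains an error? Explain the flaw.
Step 5: Divide both sides by (y - 3): y = 0

Step 5 divides both sides by (y - 3). However, since y = 3, we have (y - 3) = 0. Division by zero is undefined, making this step invalid.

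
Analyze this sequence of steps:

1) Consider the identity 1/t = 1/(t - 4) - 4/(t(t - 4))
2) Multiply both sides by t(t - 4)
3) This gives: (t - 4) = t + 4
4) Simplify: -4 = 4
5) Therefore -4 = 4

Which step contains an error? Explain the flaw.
Step 3: This gives: (t - 4) = t + 4

Step 3 makes a sign error when clearing denominators. Multiplying -4/(t(t - 4)) by t(t - 4) gives -4, not +4. The correct result is (t - 4) = t - 4, which is trivially true, not (t - 4) = t + 4. (Step 1 is a valid identity: 1/(t - 4) - 4/(t(t - 4)) = (t - 4)/(t(t - 4)) = 1/t.)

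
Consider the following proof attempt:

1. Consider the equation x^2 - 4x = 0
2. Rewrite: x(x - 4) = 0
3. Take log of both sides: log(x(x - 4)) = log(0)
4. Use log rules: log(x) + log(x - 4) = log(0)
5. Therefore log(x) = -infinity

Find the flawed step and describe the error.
Step 3: Take log of both sides: log(x(x - 4)) = log(0)

Step 3 takes the logarithm of both sides, resulting in log(0) on the right side. The logarithm is only defined for positive numbers; log(0) is undefined (approaches negative infinity). This operation is invalid.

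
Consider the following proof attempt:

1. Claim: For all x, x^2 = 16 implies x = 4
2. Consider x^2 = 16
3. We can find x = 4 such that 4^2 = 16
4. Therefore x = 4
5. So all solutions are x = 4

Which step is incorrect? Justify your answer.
Step 4: Therefore x = 4

Step 4 incorrectly concludes that x = 4 is the only solution. The proof shows that x = 4 is A solution (existence), but does not show it is the ONLY solution (uniqueness). In fact, x = -4 is also a solution since (-4)^2 = 16. Finding one solution doesn't prove there are no others.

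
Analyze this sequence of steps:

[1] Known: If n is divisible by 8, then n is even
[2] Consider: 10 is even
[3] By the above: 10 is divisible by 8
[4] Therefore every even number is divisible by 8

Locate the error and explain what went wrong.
Step 3: By the above: 10 is divisible by 8

Step 3 commits the fallacy of affirming the consequent. The known fact 'divisible by 8 → even' does NOT imply 'even → divisible by 8'. That would be the converse, which is false. For example, 10 is even but 10 ÷ 8 = 1.25, which is not an integer.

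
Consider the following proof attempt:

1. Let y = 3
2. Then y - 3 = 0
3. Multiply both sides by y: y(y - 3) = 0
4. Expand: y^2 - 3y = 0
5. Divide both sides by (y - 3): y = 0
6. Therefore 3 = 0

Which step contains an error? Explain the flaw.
Step 5: Divide both sides by (y - 3): y = 0

Step 5 divides both sides by (y - 3). However, since y = 3, we have (y - 3) = 0. Division by zero is undefined, making this step invalid.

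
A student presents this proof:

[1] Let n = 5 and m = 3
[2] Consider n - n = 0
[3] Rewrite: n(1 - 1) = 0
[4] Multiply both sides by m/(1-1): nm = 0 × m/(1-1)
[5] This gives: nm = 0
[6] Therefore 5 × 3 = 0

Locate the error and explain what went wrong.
Step 4: Multiply both sides by m/(1-1): nm = 0 × m/(1-1)

Step 4 multiplies both sides by m/(1-1). However, 1-1 = 0, so this is multiplication by m/0, which is undefined. We cannot multiply by an undefined expression.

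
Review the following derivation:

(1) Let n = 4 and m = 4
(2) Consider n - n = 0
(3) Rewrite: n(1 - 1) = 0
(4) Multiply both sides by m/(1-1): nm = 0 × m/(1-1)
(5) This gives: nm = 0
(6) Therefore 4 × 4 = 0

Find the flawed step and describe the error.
Step 4: Multiply both sides by m/(1-1): nm = 0 × m/(1-1)

Step 4 multiplies both sides by m/(1-1). However, 1-1 = 0, so this is multiplication by m/0, which is undefined. We cannot multiply by an undefined expression.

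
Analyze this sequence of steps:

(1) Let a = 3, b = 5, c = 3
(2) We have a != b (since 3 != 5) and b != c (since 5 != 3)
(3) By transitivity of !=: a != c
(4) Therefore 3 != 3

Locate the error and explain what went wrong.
Step 3: By transitivity of !=: a != c

Step 3 incorrectly applies transitivity to the '!=' relation. Transitivity states: if a R b and b R c, then a R c. However, '!=' is not transitive. Counterexample: 3 != 5 and 5 != 3, but 3 = 3 (both equal 3). Transitivity holds for relations like <, <=, =, but not for !=.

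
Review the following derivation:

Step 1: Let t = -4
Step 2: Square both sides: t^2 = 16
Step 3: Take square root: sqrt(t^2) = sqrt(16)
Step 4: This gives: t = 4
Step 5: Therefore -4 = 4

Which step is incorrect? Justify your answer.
Step 4: This gives: t = 4

Step 4 incorrectly states that sqrt(t^2) = t. The correct identity is sqrt(t^2) = |t|. Since t = -4 < 0, we have sqrt(t^2) = |-4| = 4, not t = -4.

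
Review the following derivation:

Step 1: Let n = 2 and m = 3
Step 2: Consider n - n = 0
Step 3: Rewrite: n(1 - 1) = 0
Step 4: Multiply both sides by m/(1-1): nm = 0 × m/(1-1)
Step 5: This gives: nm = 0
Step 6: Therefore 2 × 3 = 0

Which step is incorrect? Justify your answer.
Step 4: Multiply both sides by m/(1-1): nm = 0 × m/(1-1)

Step 4 multiplies both sides by m/(1-1). However, 1-1 = 0, so this is multiplication by m/0, which is undefined. We cannot multiply by an undefined expression.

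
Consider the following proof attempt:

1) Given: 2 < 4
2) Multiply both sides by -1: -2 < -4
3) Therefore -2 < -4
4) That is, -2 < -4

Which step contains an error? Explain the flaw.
Step 2: Multiply both sides by -1: -2 < -4

Step 2 multiplies both sides by -1 but fails to reverse the inequality sign. When multiplying (or dividing) an inequality by a negative number, the direction must be reversed. Since 2 < 4, we should get -2 > -4, i.e., -2 > -4.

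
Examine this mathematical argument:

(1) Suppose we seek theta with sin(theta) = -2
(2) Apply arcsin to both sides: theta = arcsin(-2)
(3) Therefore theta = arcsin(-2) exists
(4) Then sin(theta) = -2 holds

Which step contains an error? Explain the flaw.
Step 2: Apply arcsin to both sides: theta = arcsin(-2)

Step 2 applies arcsin to -2. However, arcsin(x) is only defined for x in [-1, 1] because sin(theta) can only produce values in that range. Since |-2| > 1, arcsin(-2) is undefined. There is no angle whose sine equals -2.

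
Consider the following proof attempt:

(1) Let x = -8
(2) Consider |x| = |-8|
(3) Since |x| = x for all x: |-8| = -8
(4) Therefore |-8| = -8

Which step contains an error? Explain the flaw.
Step 3: Since |x| = x for all x: |-8| = -8

Step 3 incorrectly states that |x| = x for all x. The correct definition is |x| = x when x >= 0, and |x| = -x when x < 0. Since -8 < 0, we have |-8| = -(-8) = 8, not -8.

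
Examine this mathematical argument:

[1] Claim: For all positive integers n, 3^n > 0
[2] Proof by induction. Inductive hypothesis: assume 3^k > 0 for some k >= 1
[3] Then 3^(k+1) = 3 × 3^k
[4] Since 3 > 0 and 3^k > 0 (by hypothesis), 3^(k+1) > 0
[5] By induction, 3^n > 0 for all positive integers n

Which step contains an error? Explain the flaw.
Step 5: By induction, 3^n > 0 for all positive integers n

Step 5 concludes the proof by induction, but no base case was ever established. A valid induction proof requires: (1) a base case proving 3^1 > 0, and (2) an inductive step showing IF 3^k > 0 THEN 3^(k+1) > 0. Steps 2-4 correctly establish the inductive step, but without the base case the conclusion in step 5 does not follow.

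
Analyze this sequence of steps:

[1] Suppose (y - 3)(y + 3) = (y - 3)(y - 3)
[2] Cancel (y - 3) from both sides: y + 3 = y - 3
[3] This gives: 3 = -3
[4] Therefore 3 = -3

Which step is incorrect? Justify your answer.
Step 2: Cancel (y - 3) from both sides: y + 3 = y - 3

Step 2 cancels (y - 3) from both sides. This is only valid if (y - 3) ≠ 0, i.e., y ≠ 3. When y = 3, both sides equal zero regardless of the other factors. The correct approach requires considering y = 3 as a separate case.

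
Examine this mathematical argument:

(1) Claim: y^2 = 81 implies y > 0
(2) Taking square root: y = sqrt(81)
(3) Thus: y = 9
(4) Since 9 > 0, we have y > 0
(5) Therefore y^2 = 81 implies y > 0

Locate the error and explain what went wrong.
Step 2: Taking square root: y = sqrt(81)

Step 2 takes the square root and assumes the positive root only. The equation y^2 = 81 actually has two solutions: y = 9 and y = -9. The proof silently assumes y > 0 without justification, then uses this assumption to conclude y > 0, which is circular. The counterexample y = -9 shows the claim is false.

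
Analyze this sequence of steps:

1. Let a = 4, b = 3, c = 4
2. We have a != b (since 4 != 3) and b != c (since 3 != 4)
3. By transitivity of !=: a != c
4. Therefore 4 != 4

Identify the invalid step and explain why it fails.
Step 3: By transitivity of !=: a != c

Step 3 incorrectly applies transitivity to the '!=' relation. Transitivity states: if a R b and b R c, then a R c. However, '!=' is not transitive. Counterexample: 4 != 3 and 3 != 4, but 4 = 4 (both equal 4). Transitivity holds for relations like <, <=, =, but not for !=.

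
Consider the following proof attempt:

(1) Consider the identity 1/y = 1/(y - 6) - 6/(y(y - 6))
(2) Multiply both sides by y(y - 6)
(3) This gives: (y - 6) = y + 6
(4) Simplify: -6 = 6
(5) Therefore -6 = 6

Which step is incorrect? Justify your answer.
Step 3: This gives: (y - 6) = y + 6

Step 3 makes a sign error when clearing denominators. Multiplying -6/(y(y - 6)) by y(y - 6) gives -6, not +6. The correct result is (y - 6) = y - 6, which is trivially true, not (y - 6) = y + 6. (Step 1 is a valid identity: 1/(y - 6) - 6/(y(y - 6)) = (y - 6)/(y(y - 6)) = 1/y.)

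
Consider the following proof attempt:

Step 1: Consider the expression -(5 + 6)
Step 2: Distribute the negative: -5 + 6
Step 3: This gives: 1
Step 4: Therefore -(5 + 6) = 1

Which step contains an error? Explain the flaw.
Step 2: Distribute the negative: -5 + 6

Step 2 incorrectly distributes the negative sign. The correct distribution is -(5 + 6) = -5 - 6 = -11. The negative must be applied to both terms, not just the first. The error treats -(5 + 6) as -5 + 6, which equals 1 instead of -11.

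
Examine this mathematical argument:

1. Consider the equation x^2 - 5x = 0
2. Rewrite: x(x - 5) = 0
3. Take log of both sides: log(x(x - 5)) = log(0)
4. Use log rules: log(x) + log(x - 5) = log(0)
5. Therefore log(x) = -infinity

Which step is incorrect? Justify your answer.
Step 3: Take log of both sides: log(x(x - 5)) = log(0)

Step 3 takes the logarithm of both sides, resulting in log(0) on the right side. The logarithm is only defined for positive numbers; log(0) is undefined (approaches negative infinity). This operation is invalid.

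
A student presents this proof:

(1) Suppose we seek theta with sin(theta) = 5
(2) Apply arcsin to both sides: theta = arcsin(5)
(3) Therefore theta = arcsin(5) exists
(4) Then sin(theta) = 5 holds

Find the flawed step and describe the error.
Step 2: Apply arcsin to both sides: theta = arcsin(5)

Step 2 applies arcsin to 5. However, arcsin(x) is only defined for x in [-1, 1] because sin(theta) can only produce values in that range. Since |5| > 1, arcsin(5) is undefined. There is no angle whose sine equals 5.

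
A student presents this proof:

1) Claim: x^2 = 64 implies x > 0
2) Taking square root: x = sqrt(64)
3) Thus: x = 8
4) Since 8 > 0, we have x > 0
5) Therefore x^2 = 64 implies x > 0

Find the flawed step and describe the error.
Step 2: Taking square root: x = sqrt(64)

Step 2 takes the square root and assumes the positive root only. The equation x^2 = 64 actually has two solutions: x = 8 and x = -8. The proof silently assumes x > 0 without justification, then uses this assumption to conclude x > 0, which is circular. The counterexample x = -8 shows the claim is false.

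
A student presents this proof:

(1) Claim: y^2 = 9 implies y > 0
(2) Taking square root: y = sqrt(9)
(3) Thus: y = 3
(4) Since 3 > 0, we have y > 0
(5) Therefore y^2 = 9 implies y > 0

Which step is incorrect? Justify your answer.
Step 2: Taking square root: y = sqrt(9)

Step 2 takes the square root and assumes the positive root only. The equation y^2 = 9 actually has two solutions: y = 3 and y = -3. The proof silently assumes y > 0 without justification, then uses this assumption to conclude y > 0, which is circular. The counterexample y = -3 shows the claim is false.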